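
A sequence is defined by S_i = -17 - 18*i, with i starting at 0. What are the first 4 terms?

This is an arithmetic sequence.
i=0: S_0 = -17 + -18*0 = -17
i=1: S_1 = -17 + -18*1 = -35
i=2: S_2 = -17 + -18*2 = -53
i=3: S_3 = -17 + -18*3 = -71
The first 4 terms are: [-17, -35, -53, -71]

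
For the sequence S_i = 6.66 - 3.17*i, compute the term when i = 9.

S_9 = 6.66 + -3.17*9 = 6.66 + -28.53 = -21.87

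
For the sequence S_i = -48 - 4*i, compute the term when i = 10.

S_10 = -48 + -4*10 = -48 + -40 = -88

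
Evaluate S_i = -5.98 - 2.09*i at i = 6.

S_6 = -5.98 + -2.09*6 = -5.98 + -12.54 = -18.52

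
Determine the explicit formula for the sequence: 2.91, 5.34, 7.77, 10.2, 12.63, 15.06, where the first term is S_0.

Check differences: 5.34 - 2.91 = 2.43
7.77 - 5.34 = 2.43
Common difference d = 2.43.
First term a = 2.91.
Formula: S_i = 2.91 + 2.43*i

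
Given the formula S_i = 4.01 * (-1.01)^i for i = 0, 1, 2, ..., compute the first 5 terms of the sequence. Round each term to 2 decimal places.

This is a geometric sequence.
i=0: S_0 = 4.01 * (-1.01)^0 = 4.01
i=1: S_1 = 4.01 * (-1.01)^1 ≈ -4.05
i=2: S_2 = 4.01 * (-1.01)^2 ≈ 4.09
i=3: S_3 = 4.01 * (-1.01)^3 ≈ -4.13
i=4: S_4 = 4.01 * (-1.01)^4 ≈ 4.17
The first 5 terms are: [4.01, -4.05, 4.09, -4.13, 4.17]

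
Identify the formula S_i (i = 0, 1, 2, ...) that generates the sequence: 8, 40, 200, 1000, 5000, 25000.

Check ratios: 40 / 8 = 5.0
Common ratio r = 5.
First term a = 8.
Formula: S_i = 8 * 5^i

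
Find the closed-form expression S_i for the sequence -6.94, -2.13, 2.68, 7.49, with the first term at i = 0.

Check differences: -2.13 - -6.94 = 4.81
2.68 - -2.13 = 4.81
Common difference d = 4.81.
First term a = -6.94.
Formula: S_i = -6.94 + 4.81*i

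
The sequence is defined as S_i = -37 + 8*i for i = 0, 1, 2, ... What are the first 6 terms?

This is an arithmetic sequence.
i=0: S_0 = -37 + 8*0 = -37
i=1: S_1 = -37 + 8*1 = -29
i=2: S_2 = -37 + 8*2 = -21
i=3: S_3 = -37 + 8*3 = -13
i=4: S_4 = -37 + 8*4 = -5
i=5: S_5 = -37 + 8*5 = 3
The first 6 terms are: [-37, -29, -21, -13, -5, 3]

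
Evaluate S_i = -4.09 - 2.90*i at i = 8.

S_8 = -4.09 + -2.9*8 = -4.09 + -23.2 = -27.29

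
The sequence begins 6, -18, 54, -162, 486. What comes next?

Ratios: -18 / 6 = -3.0
This is a geometric sequence with common ratio r = -3.
Next term = 486 * -3 = -1458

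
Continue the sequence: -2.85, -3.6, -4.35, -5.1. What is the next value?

Differences: -3.6 - -2.85 = -0.75
This is an arithmetic sequence with common difference d = -0.75.
Next term = -5.1 + -0.75 = -5.85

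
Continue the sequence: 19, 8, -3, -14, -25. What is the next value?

Differences: 8 - 19 = -11
This is an arithmetic sequence with common difference d = -11.
Next term = -25 + -11 = -36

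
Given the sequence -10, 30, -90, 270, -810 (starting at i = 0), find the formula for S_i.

Check ratios: 30 / -10 = -3.0
Common ratio r = -3.
First term a = -10.
Formula: S_i = -10 * (-3)^i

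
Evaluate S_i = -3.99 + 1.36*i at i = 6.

S_6 = -3.99 + 1.36*6 = -3.99 + 8.16 = 4.17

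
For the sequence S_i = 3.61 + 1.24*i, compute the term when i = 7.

S_7 = 3.61 + 1.24*7 = 3.61 + 8.68 = 12.29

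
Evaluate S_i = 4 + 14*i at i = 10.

S_10 = 4 + 14*10 = 4 + 140 = 144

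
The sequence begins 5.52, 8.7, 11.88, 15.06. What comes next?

Differences: 8.7 - 5.52 = 3.18
This is an arithmetic sequence with common difference d = 3.18.
Next term = 15.06 + 3.18 = 18.24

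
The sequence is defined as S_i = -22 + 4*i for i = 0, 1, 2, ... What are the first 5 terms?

This is an arithmetic sequence.
i=0: S_0 = -22 + 4*0 = -22
i=1: S_1 = -22 + 4*1 = -18
i=2: S_2 = -22 + 4*2 = -14
i=3: S_3 = -22 + 4*3 = -10
i=4: S_4 = -22 + 4*4 = -6
The first 5 terms are: [-22, -18, -14, -10, -6]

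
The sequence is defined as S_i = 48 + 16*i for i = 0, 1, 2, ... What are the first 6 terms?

This is an arithmetic sequence.
i=0: S_0 = 48 + 16*0 = 48
i=1: S_1 = 48 + 16*1 = 64
i=2: S_2 = 48 + 16*2 = 80
i=3: S_3 = 48 + 16*3 = 96
i=4: S_4 = 48 + 16*4 = 112
i=5: S_5 = 48 + 16*5 = 128
The first 6 terms are: [48, 64, 80, 96, 112, 128]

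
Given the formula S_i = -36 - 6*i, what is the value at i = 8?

S_8 = -36 + -6*8 = -36 + -48 = -84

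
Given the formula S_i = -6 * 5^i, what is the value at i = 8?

S_8 = -6 * 5^8 = -6 * 390625 = -2343750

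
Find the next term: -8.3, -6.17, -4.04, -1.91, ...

Differences: -6.17 - -8.3 = 2.13
This is an arithmetic sequence with common difference d = 2.13.
Next term = -1.91 + 2.13 = 0.22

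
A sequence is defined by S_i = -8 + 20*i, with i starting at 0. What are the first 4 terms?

This is an arithmetic sequence.
i=0: S_0 = -8 + 20*0 = -8
i=1: S_1 = -8 + 20*1 = 12
i=2: S_2 = -8 + 20*2 = 32
i=3: S_3 = -8 + 20*3 = 52
The first 4 terms are: [-8, 12, 32, 52]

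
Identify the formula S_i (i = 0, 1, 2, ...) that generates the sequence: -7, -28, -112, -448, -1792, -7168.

Check ratios: -28 / -7 = 4.0
Common ratio r = 4.
First term a = -7.
Formula: S_i = -7 * 4^i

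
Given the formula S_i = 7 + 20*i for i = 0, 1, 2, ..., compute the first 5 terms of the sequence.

This is an arithmetic sequence.
i=0: S_0 = 7 + 20*0 = 7
i=1: S_1 = 7 + 20*1 = 27
i=2: S_2 = 7 + 20*2 = 47
i=3: S_3 = 7 + 20*3 = 67
i=4: S_4 = 7 + 20*4 = 87
The first 5 terms are: [7, 27, 47, 67, 87]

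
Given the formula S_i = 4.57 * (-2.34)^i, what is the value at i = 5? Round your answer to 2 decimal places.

S_5 = 4.57 * (-2.34)^5 ≈ 4.57 * -70.1583 ≈ -320.62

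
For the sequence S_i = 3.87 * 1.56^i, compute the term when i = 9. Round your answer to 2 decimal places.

S_9 = 3.87 * 1.56^9 ≈ 3.87 * 54.7169 ≈ 211.75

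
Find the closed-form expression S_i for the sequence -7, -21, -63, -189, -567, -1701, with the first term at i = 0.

Check ratios: -21 / -7 = 3.0
Common ratio r = 3.
First term a = -7.
Formula: S_i = -7 * 3^i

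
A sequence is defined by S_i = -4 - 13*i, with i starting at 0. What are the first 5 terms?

This is an arithmetic sequence.
i=0: S_0 = -4 + -13*0 = -4
i=1: S_1 = -4 + -13*1 = -17
i=2: S_2 = -4 + -13*2 = -30
i=3: S_3 = -4 + -13*3 = -43
i=4: S_4 = -4 + -13*4 = -56
The first 5 terms are: [-4, -17, -30, -43, -56]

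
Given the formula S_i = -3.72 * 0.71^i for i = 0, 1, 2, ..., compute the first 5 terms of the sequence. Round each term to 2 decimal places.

This is a geometric sequence.
i=0: S_0 = -3.72 * 0.71^0 = -3.72
i=1: S_1 = -3.72 * 0.71^1 ≈ -2.64
i=2: S_2 = -3.72 * 0.71^2 ≈ -1.88
i=3: S_3 = -3.72 * 0.71^3 ≈ -1.33
i=4: S_4 = -3.72 * 0.71^4 ≈ -0.95
The first 5 terms are: [-3.72, -2.64, -1.88, -1.33, -0.95]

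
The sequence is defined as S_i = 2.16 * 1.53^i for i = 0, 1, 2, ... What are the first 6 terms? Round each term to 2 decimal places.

This is a geometric sequence.
i=0: S_0 = 2.16 * 1.53^0 = 2.16
i=1: S_1 = 2.16 * 1.53^1 ≈ 3.3
i=2: S_2 = 2.16 * 1.53^2 ≈ 5.06
i=3: S_3 = 2.16 * 1.53^3 ≈ 7.74
i=4: S_4 = 2.16 * 1.53^4 ≈ 11.84
i=5: S_5 = 2.16 * 1.53^5 ≈ 18.11
The first 6 terms are: [2.16, 3.3, 5.06, 7.74, 11.84, 18.11]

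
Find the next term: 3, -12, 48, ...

Ratios: -12 / 3 = -4.0
This is a geometric sequence with common ratio r = -4.
Next term = 48 * -4 = -192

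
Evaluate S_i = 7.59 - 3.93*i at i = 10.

S_10 = 7.59 + -3.93*10 = 7.59 + -39.3 = -31.71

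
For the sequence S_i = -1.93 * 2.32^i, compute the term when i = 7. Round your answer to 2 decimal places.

S_7 = -1.93 * 2.32^7 ≈ -1.93 * 361.7561 ≈ -698.19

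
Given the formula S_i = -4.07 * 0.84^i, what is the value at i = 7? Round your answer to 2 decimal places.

S_7 = -4.07 * 0.84^7 ≈ -4.07 * 0.2951 ≈ -1.2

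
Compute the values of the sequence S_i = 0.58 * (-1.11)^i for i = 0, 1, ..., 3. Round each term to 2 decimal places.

This is a geometric sequence.
i=0: S_0 = 0.58 * (-1.11)^0 = 0.58
i=1: S_1 = 0.58 * (-1.11)^1 ≈ -0.64
i=2: S_2 = 0.58 * (-1.11)^2 ≈ 0.71
i=3: S_3 = 0.58 * (-1.11)^3 ≈ -0.79
The first 4 terms are: [0.58, -0.64, 0.71, -0.79]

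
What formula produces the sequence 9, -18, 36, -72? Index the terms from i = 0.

Check ratios: -18 / 9 = -2.0
Common ratio r = -2.
First term a = 9.
Formula: S_i = 9 * (-2)^i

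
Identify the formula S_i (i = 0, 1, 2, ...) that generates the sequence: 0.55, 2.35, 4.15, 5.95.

Check differences: 2.35 - 0.55 = 1.8
4.15 - 2.35 = 1.8
Common difference d = 1.8.
First term a = 0.55.
Formula: S_i = 0.55 + 1.80*i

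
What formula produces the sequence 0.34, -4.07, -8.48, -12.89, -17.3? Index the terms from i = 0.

Check differences: -4.07 - 0.34 = -4.41
-8.48 - -4.07 = -4.41
Common difference d = -4.41.
First term a = 0.34.
Formula: S_i = 0.34 - 4.41*i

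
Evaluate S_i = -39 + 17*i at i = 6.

S_6 = -39 + 17*6 = -39 + 102 = 63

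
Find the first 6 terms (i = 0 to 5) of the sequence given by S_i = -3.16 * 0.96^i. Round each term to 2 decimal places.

This is a geometric sequence.
i=0: S_0 = -3.16 * 0.96^0 = -3.16
i=1: S_1 = -3.16 * 0.96^1 ≈ -3.03
i=2: S_2 = -3.16 * 0.96^2 ≈ -2.91
i=3: S_3 = -3.16 * 0.96^3 ≈ -2.8
i=4: S_4 = -3.16 * 0.96^4 ≈ -2.68
i=5: S_5 = -3.16 * 0.96^5 ≈ -2.58
The first 6 terms are: [-3.16, -3.03, -2.91, -2.8, -2.68, -2.58]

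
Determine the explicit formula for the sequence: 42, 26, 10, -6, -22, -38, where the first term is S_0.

Check differences: 26 - 42 = -16
10 - 26 = -16
Common difference d = -16.
First term a = 42.
Formula: S_i = 42 - 16*i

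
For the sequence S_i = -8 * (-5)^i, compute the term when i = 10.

S_10 = -8 * (-5)^10 = -8 * 9765625 = -78125000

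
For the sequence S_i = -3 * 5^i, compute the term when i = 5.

S_5 = -3 * 5^5 = -3 * 3125 = -9375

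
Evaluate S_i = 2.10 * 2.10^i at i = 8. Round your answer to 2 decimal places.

S_8 = 2.1 * 2.1^8 ≈ 2.1 * 378.2286 ≈ 794.28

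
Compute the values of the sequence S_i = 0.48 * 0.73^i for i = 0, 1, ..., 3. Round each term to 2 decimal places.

This is a geometric sequence.
i=0: S_0 = 0.48 * 0.73^0 = 0.48
i=1: S_1 = 0.48 * 0.73^1 ≈ 0.35
i=2: S_2 = 0.48 * 0.73^2 ≈ 0.26
i=3: S_3 = 0.48 * 0.73^3 ≈ 0.19
The first 4 terms are: [0.48, 0.35, 0.26, 0.19]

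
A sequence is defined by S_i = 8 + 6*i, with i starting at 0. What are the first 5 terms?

This is an arithmetic sequence.
i=0: S_0 = 8 + 6*0 = 8
i=1: S_1 = 8 + 6*1 = 14
i=2: S_2 = 8 + 6*2 = 20
i=3: S_3 = 8 + 6*3 = 26
i=4: S_4 = 8 + 6*4 = 32
The first 5 terms are: [8, 14, 20, 26, 32]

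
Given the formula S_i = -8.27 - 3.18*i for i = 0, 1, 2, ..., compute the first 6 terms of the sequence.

This is an arithmetic sequence.
i=0: S_0 = -8.27 + -3.18*0 = -8.27
i=1: S_1 = -8.27 + -3.18*1 = -11.45
i=2: S_2 = -8.27 + -3.18*2 = -14.63
i=3: S_3 = -8.27 + -3.18*3 = -17.81
i=4: S_4 = -8.27 + -3.18*4 = -20.99
i=5: S_5 = -8.27 + -3.18*5 = -24.17
The first 6 terms are: [-8.27, -11.45, -14.63, -17.81, -20.99, -24.17]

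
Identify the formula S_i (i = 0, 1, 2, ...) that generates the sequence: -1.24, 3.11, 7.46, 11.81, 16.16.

Check differences: 3.11 - -1.24 = 4.35
7.46 - 3.11 = 4.35
Common difference d = 4.35.
First term a = -1.24.
Formula: S_i = -1.24 + 4.35*i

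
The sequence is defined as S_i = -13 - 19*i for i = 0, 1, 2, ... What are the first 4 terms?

This is an arithmetic sequence.
i=0: S_0 = -13 + -19*0 = -13
i=1: S_1 = -13 + -19*1 = -32
i=2: S_2 = -13 + -19*2 = -51
i=3: S_3 = -13 + -19*3 = -70
The first 4 terms are: [-13, -32, -51, -70]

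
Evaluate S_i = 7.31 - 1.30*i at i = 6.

S_6 = 7.31 + -1.3*6 = 7.31 + -7.8 = -0.49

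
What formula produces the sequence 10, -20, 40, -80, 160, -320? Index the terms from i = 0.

Check ratios: -20 / 10 = -2.0
Common ratio r = -2.
First term a = 10.
Formula: S_i = 10 * (-2)^i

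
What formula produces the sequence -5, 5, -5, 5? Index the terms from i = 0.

Check ratios: 5 / -5 = -1.0
Common ratio r = -1.
First term a = -5.
Formula: S_i = -5 * (-1)^i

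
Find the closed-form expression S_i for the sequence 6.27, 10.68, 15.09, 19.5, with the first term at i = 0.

Check differences: 10.68 - 6.27 = 4.41
15.09 - 10.68 = 4.41
Common difference d = 4.41.
First term a = 6.27.
Formula: S_i = 6.27 + 4.41*i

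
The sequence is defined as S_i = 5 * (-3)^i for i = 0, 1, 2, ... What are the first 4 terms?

This is a geometric sequence.
i=0: S_0 = 5 * (-3)^0 = 5
i=1: S_1 = 5 * (-3)^1 = -15
i=2: S_2 = 5 * (-3)^2 = 45
i=3: S_3 = 5 * (-3)^3 = -135
The first 4 terms are: [5, -15, 45, -135]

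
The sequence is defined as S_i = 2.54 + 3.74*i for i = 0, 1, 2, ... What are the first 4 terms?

This is an arithmetic sequence.
i=0: S_0 = 2.54 + 3.74*0 = 2.54
i=1: S_1 = 2.54 + 3.74*1 = 6.28
i=2: S_2 = 2.54 + 3.74*2 = 10.02
i=3: S_3 = 2.54 + 3.74*3 = 13.76
The first 4 terms are: [2.54, 6.28, 10.02, 13.76]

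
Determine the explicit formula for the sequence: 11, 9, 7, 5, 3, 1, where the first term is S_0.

Check differences: 9 - 11 = -2
7 - 9 = -2
Common difference d = -2.
First term a = 11.
Formula: S_i = 11 - 2*i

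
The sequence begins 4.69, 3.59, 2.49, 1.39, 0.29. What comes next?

Differences: 3.59 - 4.69 = -1.1
This is an arithmetic sequence with common difference d = -1.1.
Next term = 0.29 + -1.1 = -0.81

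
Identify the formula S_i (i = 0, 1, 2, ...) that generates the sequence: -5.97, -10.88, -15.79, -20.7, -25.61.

Check differences: -10.88 - -5.97 = -4.91
-15.79 - -10.88 = -4.91
Common difference d = -4.91.
First term a = -5.97.
Formula: S_i = -5.97 - 4.91*i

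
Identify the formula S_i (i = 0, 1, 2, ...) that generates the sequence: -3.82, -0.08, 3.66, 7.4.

Check differences: -0.08 - -3.82 = 3.74
3.66 - -0.08 = 3.74
Common difference d = 3.74.
First term a = -3.82.
Formula: S_i = -3.82 + 3.74*i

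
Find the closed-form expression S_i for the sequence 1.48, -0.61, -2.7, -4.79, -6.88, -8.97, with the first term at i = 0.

Check differences: -0.61 - 1.48 = -2.09
-2.7 - -0.61 = -2.09
Common difference d = -2.09.
First term a = 1.48.
Formula: S_i = 1.48 - 2.09*i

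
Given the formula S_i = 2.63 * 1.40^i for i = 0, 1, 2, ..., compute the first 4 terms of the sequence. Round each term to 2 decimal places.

This is a geometric sequence.
i=0: S_0 = 2.63 * 1.4^0 = 2.63
i=1: S_1 = 2.63 * 1.4^1 ≈ 3.68
i=2: S_2 = 2.63 * 1.4^2 ≈ 5.15
i=3: S_3 = 2.63 * 1.4^3 ≈ 7.22
The first 4 terms are: [2.63, 3.68, 5.15, 7.22]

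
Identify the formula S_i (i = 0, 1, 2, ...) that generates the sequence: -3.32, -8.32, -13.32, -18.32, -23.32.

Check differences: -8.32 - -3.32 = -5.0
-13.32 - -8.32 = -5.0
Common difference d = -5.0.
First term a = -3.32.
Formula: S_i = -3.32 - 5.00*i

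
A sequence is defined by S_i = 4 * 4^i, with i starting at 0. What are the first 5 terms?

This is a geometric sequence.
i=0: S_0 = 4 * 4^0 = 4
i=1: S_1 = 4 * 4^1 = 16
i=2: S_2 = 4 * 4^2 = 64
i=3: S_3 = 4 * 4^3 = 256
i=4: S_4 = 4 * 4^4 = 1024
The first 5 terms are: [4, 16, 64, 256, 1024]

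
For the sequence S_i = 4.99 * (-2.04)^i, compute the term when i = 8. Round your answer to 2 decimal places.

S_8 = 4.99 * (-2.04)^8 ≈ 4.99 * 299.9448 ≈ 1496.72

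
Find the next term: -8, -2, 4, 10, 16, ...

Differences: -2 - -8 = 6
This is an arithmetic sequence with common difference d = 6.
Next term = 16 + 6 = 22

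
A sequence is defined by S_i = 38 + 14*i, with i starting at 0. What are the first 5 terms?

This is an arithmetic sequence.
i=0: S_0 = 38 + 14*0 = 38
i=1: S_1 = 38 + 14*1 = 52
i=2: S_2 = 38 + 14*2 = 66
i=3: S_3 = 38 + 14*3 = 80
i=4: S_4 = 38 + 14*4 = 94
The first 5 terms are: [38, 52, 66, 80, 94]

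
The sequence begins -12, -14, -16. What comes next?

Differences: -14 - -12 = -2
This is an arithmetic sequence with common difference d = -2.
Next term = -16 + -2 = -18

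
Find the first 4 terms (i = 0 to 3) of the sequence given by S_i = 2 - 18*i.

This is an arithmetic sequence.
i=0: S_0 = 2 + -18*0 = 2
i=1: S_1 = 2 + -18*1 = -16
i=2: S_2 = 2 + -18*2 = -34
i=3: S_3 = 2 + -18*3 = -52
The first 4 terms are: [2, -16, -34, -52]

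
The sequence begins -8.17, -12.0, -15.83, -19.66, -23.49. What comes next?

Differences: -12.0 - -8.17 = -3.83
This is an arithmetic sequence with common difference d = -3.83.
Next term = -23.49 + -3.83 = -27.32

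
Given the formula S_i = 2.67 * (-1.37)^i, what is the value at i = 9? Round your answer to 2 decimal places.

S_9 = 2.67 * (-1.37)^9 ≈ 2.67 * -17.0014 ≈ -45.39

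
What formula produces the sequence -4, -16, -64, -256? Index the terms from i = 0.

Check ratios: -16 / -4 = 4.0
Common ratio r = 4.
First term a = -4.
Formula: S_i = -4 * 4^i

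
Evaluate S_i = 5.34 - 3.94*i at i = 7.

S_7 = 5.34 + -3.94*7 = 5.34 + -27.58 = -22.24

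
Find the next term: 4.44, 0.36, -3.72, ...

Differences: 0.36 - 4.44 = -4.08
This is an arithmetic sequence with common difference d = -4.08.
Next term = -3.72 + -4.08 = -7.8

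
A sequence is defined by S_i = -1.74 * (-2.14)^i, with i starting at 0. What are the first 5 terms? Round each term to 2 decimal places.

This is a geometric sequence.
i=0: S_0 = -1.74 * (-2.14)^0 = -1.74
i=1: S_1 = -1.74 * (-2.14)^1 ≈ 3.72
i=2: S_2 = -1.74 * (-2.14)^2 ≈ -7.97
i=3: S_3 = -1.74 * (-2.14)^3 ≈ 17.05
i=4: S_4 = -1.74 * (-2.14)^4 ≈ -36.49
The first 5 terms are: [-1.74, 3.72, -7.97, 17.05, -36.49]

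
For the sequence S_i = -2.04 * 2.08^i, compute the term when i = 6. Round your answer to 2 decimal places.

S_6 = -2.04 * 2.08^6 ≈ -2.04 * 80.9804 ≈ -165.2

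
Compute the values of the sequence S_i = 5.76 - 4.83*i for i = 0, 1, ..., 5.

This is an arithmetic sequence.
i=0: S_0 = 5.76 + -4.83*0 = 5.76
i=1: S_1 = 5.76 + -4.83*1 = 0.93
i=2: S_2 = 5.76 + -4.83*2 = -3.9
i=3: S_3 = 5.76 + -4.83*3 = -8.73
i=4: S_4 = 5.76 + -4.83*4 = -13.56
i=5: S_5 = 5.76 + -4.83*5 = -18.39
The first 6 terms are: [5.76, 0.93, -3.9, -8.73, -13.56, -18.39]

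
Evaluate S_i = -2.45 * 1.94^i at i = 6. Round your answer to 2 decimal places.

S_6 = -2.45 * 1.94^6 ≈ -2.45 * 53.3102 ≈ -130.61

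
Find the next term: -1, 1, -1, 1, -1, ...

Ratios: 1 / -1 = -1.0
This is a geometric sequence with common ratio r = -1.
Next term = -1 * -1 = 1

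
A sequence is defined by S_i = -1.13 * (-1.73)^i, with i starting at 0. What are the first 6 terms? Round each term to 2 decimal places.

This is a geometric sequence.
i=0: S_0 = -1.13 * (-1.73)^0 = -1.13
i=1: S_1 = -1.13 * (-1.73)^1 ≈ 1.95
i=2: S_2 = -1.13 * (-1.73)^2 ≈ -3.38
i=3: S_3 = -1.13 * (-1.73)^3 ≈ 5.85
i=4: S_4 = -1.13 * (-1.73)^4 ≈ -10.12
i=5: S_5 = -1.13 * (-1.73)^5 ≈ 17.51
The first 6 terms are: [-1.13, 1.95, -3.38, 5.85, -10.12, 17.51]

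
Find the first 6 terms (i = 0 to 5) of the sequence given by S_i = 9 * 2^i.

This is a geometric sequence.
i=0: S_0 = 9 * 2^0 = 9
i=1: S_1 = 9 * 2^1 = 18
i=2: S_2 = 9 * 2^2 = 36
i=3: S_3 = 9 * 2^3 = 72
i=4: S_4 = 9 * 2^4 = 144
i=5: S_5 = 9 * 2^5 = 288
The first 6 terms are: [9, 18, 36, 72, 144, 288]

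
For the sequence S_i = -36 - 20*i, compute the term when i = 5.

S_5 = -36 + -20*5 = -36 + -100 = -136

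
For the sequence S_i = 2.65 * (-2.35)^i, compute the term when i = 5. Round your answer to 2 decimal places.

S_5 = 2.65 * (-2.35)^5 ≈ 2.65 * -71.6703 ≈ -189.93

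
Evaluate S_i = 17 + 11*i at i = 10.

S_10 = 17 + 11*10 = 17 + 110 = 127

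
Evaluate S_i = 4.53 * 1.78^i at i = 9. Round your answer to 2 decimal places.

S_9 = 4.53 * 1.78^9 ≈ 4.53 * 179.3825 ≈ 812.6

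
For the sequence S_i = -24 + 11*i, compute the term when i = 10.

S_10 = -24 + 11*10 = -24 + 110 = 86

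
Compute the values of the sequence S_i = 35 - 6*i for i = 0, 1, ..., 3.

This is an arithmetic sequence.
i=0: S_0 = 35 + -6*0 = 35
i=1: S_1 = 35 + -6*1 = 29
i=2: S_2 = 35 + -6*2 = 23
i=3: S_3 = 35 + -6*3 = 17
The first 4 terms are: [35, 29, 23, 17]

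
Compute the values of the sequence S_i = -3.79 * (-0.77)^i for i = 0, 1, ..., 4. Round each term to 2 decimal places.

This is a geometric sequence.
i=0: S_0 = -3.79 * (-0.77)^0 = -3.79
i=1: S_1 = -3.79 * (-0.77)^1 ≈ 2.92
i=2: S_2 = -3.79 * (-0.77)^2 ≈ -2.25
i=3: S_3 = -3.79 * (-0.77)^3 ≈ 1.73
i=4: S_4 = -3.79 * (-0.77)^4 ≈ -1.33
The first 5 terms are: [-3.79, 2.92, -2.25, 1.73, -1.33]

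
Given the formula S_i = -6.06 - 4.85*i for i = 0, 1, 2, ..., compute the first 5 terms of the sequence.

This is an arithmetic sequence.
i=0: S_0 = -6.06 + -4.85*0 = -6.06
i=1: S_1 = -6.06 + -4.85*1 = -10.91
i=2: S_2 = -6.06 + -4.85*2 = -15.76
i=3: S_3 = -6.06 + -4.85*3 = -20.61
i=4: S_4 = -6.06 + -4.85*4 = -25.46
The first 5 terms are: [-6.06, -10.91, -15.76, -20.61, -25.46]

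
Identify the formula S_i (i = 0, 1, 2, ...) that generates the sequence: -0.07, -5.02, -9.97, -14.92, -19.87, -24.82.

Check differences: -5.02 - -0.07 = -4.95
-9.97 - -5.02 = -4.95
Common difference d = -4.95.
First term a = -0.07.
Formula: S_i = -0.07 - 4.95*i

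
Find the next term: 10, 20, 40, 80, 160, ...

Ratios: 20 / 10 = 2.0
This is a geometric sequence with common ratio r = 2.
Next term = 160 * 2 = 320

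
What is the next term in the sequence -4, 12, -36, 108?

Ratios: 12 / -4 = -3.0
This is a geometric sequence with common ratio r = -3.
Next term = 108 * -3 = -324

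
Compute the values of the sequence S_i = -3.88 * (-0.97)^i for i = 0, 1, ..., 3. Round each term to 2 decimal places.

This is a geometric sequence.
i=0: S_0 = -3.88 * (-0.97)^0 = -3.88
i=1: S_1 = -3.88 * (-0.97)^1 ≈ 3.76
i=2: S_2 = -3.88 * (-0.97)^2 ≈ -3.65
i=3: S_3 = -3.88 * (-0.97)^3 ≈ 3.54
The first 4 terms are: [-3.88, 3.76, -3.65, 3.54]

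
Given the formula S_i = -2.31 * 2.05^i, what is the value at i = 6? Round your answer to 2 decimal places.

S_6 = -2.31 * 2.05^6 ≈ -2.31 * 74.2204 ≈ -171.45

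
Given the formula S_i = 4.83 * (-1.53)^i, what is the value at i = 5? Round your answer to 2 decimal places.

S_5 = 4.83 * (-1.53)^5 ≈ 4.83 * -8.3841 ≈ -40.5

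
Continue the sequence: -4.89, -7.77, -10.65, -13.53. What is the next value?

Differences: -7.77 - -4.89 = -2.88
This is an arithmetic sequence with common difference d = -2.88.
Next term = -13.53 + -2.88 = -16.41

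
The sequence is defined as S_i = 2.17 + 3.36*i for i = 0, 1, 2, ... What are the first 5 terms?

This is an arithmetic sequence.
i=0: S_0 = 2.17 + 3.36*0 = 2.17
i=1: S_1 = 2.17 + 3.36*1 = 5.53
i=2: S_2 = 2.17 + 3.36*2 = 8.89
i=3: S_3 = 2.17 + 3.36*3 = 12.25
i=4: S_4 = 2.17 + 3.36*4 = 15.61
The first 5 terms are: [2.17, 5.53, 8.89, 12.25, 15.61]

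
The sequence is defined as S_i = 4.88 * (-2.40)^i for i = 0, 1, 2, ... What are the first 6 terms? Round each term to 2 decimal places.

This is a geometric sequence.
i=0: S_0 = 4.88 * (-2.4)^0 = 4.88
i=1: S_1 = 4.88 * (-2.4)^1 ≈ -11.71
i=2: S_2 = 4.88 * (-2.4)^2 ≈ 28.11
i=3: S_3 = 4.88 * (-2.4)^3 ≈ -67.46
i=4: S_4 = 4.88 * (-2.4)^4 ≈ 161.91
i=5: S_5 = 4.88 * (-2.4)^5 ≈ -388.58
The first 6 terms are: [4.88, -11.71, 28.11, -67.46, 161.91, -388.58]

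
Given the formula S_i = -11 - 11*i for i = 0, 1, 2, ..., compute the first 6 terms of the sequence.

This is an arithmetic sequence.
i=0: S_0 = -11 + -11*0 = -11
i=1: S_1 = -11 + -11*1 = -22
i=2: S_2 = -11 + -11*2 = -33
i=3: S_3 = -11 + -11*3 = -44
i=4: S_4 = -11 + -11*4 = -55
i=5: S_5 = -11 + -11*5 = -66
The first 6 terms are: [-11, -22, -33, -44, -55, -66]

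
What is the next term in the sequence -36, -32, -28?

Differences: -32 - -36 = 4
This is an arithmetic sequence with common difference d = 4.
Next term = -28 + 4 = -24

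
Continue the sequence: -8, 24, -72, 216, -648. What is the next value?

Ratios: 24 / -8 = -3.0
This is a geometric sequence with common ratio r = -3.
Next term = -648 * -3 = 1944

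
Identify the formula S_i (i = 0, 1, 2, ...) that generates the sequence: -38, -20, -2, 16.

Check differences: -20 - -38 = 18
-2 - -20 = 18
Common difference d = 18.
First term a = -38.
Formula: S_i = -38 + 18*i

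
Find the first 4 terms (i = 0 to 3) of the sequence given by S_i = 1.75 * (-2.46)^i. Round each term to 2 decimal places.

This is a geometric sequence.
i=0: S_0 = 1.75 * (-2.46)^0 = 1.75
i=1: S_1 = 1.75 * (-2.46)^1 ≈ -4.31
i=2: S_2 = 1.75 * (-2.46)^2 ≈ 10.59
i=3: S_3 = 1.75 * (-2.46)^3 ≈ -26.05
The first 4 terms are: [1.75, -4.31, 10.59, -26.05]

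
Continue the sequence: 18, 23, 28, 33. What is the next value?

Differences: 23 - 18 = 5
This is an arithmetic sequence with common difference d = 5.
Next term = 33 + 5 = 38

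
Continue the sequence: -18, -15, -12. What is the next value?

Differences: -15 - -18 = 3
This is an arithmetic sequence with common difference d = 3.
Next term = -12 + 3 = -9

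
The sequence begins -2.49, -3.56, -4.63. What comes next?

Differences: -3.56 - -2.49 = -1.07
This is an arithmetic sequence with common difference d = -1.07.
Next term = -4.63 + -1.07 = -5.7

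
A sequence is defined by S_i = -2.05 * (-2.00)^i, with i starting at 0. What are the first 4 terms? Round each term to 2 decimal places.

This is a geometric sequence.
i=0: S_0 = -2.05 * (-2.0)^0 = -2.05
i=1: S_1 = -2.05 * (-2.0)^1 = 4.1
i=2: S_2 = -2.05 * (-2.0)^2 = -8.2
i=3: S_3 = -2.05 * (-2.0)^3 = 16.4
The first 4 terms are: [-2.05, 4.1, -8.2, 16.4]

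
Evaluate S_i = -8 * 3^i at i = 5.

S_5 = -8 * 3^5 = -8 * 243 = -1944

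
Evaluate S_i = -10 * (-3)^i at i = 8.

S_8 = -10 * (-3)^8 = -10 * 6561 = -65610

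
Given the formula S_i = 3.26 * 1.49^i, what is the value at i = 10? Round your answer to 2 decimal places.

S_10 = 3.26 * 1.49^10 ≈ 3.26 * 53.934 ≈ 175.82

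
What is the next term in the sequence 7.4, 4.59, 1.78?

Differences: 4.59 - 7.4 = -2.81
This is an arithmetic sequence with common difference d = -2.81.
Next term = 1.78 + -2.81 = -1.03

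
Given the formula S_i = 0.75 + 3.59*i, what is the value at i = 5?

S_5 = 0.75 + 3.59*5 = 0.75 + 17.95 = 18.7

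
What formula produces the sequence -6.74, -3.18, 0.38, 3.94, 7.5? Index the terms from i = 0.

Check differences: -3.18 - -6.74 = 3.56
0.38 - -3.18 = 3.56
Common difference d = 3.56.
First term a = -6.74.
Formula: S_i = -6.74 + 3.56*i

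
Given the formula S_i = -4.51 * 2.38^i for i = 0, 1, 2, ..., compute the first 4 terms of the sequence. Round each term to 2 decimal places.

This is a geometric sequence.
i=0: S_0 = -4.51 * 2.38^0 = -4.51
i=1: S_1 = -4.51 * 2.38^1 ≈ -10.73
i=2: S_2 = -4.51 * 2.38^2 ≈ -25.55
i=3: S_3 = -4.51 * 2.38^3 ≈ -60.8
The first 4 terms are: [-4.51, -10.73, -25.55, -60.8]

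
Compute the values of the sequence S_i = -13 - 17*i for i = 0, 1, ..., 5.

This is an arithmetic sequence.
i=0: S_0 = -13 + -17*0 = -13
i=1: S_1 = -13 + -17*1 = -30
i=2: S_2 = -13 + -17*2 = -47
i=3: S_3 = -13 + -17*3 = -64
i=4: S_4 = -13 + -17*4 = -81
i=5: S_5 = -13 + -17*5 = -98
The first 6 terms are: [-13, -30, -47, -64, -81, -98]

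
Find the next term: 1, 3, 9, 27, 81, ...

Ratios: 3 / 1 = 3.0
This is a geometric sequence with common ratio r = 3.
Next term = 81 * 3 = 243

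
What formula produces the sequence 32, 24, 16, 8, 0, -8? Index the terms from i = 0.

Check differences: 24 - 32 = -8
16 - 24 = -8
Common difference d = -8.
First term a = 32.
Formula: S_i = 32 - 8*i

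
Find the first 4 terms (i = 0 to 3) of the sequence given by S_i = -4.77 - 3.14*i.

This is an arithmetic sequence.
i=0: S_0 = -4.77 + -3.14*0 = -4.77
i=1: S_1 = -4.77 + -3.14*1 = -7.91
i=2: S_2 = -4.77 + -3.14*2 = -11.05
i=3: S_3 = -4.77 + -3.14*3 = -14.19
The first 4 terms are: [-4.77, -7.91, -11.05, -14.19]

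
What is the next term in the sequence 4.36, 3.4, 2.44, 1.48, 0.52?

Differences: 3.4 - 4.36 = -0.96
This is an arithmetic sequence with common difference d = -0.96.
Next term = 0.52 + -0.96 = -0.44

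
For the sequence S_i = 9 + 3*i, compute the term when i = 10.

S_10 = 9 + 3*10 = 9 + 30 = 39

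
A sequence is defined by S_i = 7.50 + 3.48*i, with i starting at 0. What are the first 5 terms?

This is an arithmetic sequence.
i=0: S_0 = 7.5 + 3.48*0 = 7.5
i=1: S_1 = 7.5 + 3.48*1 = 10.98
i=2: S_2 = 7.5 + 3.48*2 = 14.46
i=3: S_3 = 7.5 + 3.48*3 = 17.94
i=4: S_4 = 7.5 + 3.48*4 = 21.42
The first 5 terms are: [7.5, 10.98, 14.46, 17.94, 21.42]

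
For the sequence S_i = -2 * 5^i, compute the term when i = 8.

S_8 = -2 * 5^8 = -2 * 390625 = -781250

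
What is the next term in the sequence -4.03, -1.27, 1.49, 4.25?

Differences: -1.27 - -4.03 = 2.76
This is an arithmetic sequence with common difference d = 2.76.
Next term = 4.25 + 2.76 = 7.01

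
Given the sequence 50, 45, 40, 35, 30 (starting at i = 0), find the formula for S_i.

Check differences: 45 - 50 = -5
40 - 45 = -5
Common difference d = -5.
First term a = 50.
Formula: S_i = 50 - 5*i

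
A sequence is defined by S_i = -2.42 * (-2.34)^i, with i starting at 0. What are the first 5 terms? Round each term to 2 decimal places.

This is a geometric sequence.
i=0: S_0 = -2.42 * (-2.34)^0 = -2.42
i=1: S_1 = -2.42 * (-2.34)^1 ≈ 5.66
i=2: S_2 = -2.42 * (-2.34)^2 ≈ -13.25
i=3: S_3 = -2.42 * (-2.34)^3 ≈ 31.01
i=4: S_4 = -2.42 * (-2.34)^4 ≈ -72.56
The first 5 terms are: [-2.42, 5.66, -13.25, 31.01, -72.56]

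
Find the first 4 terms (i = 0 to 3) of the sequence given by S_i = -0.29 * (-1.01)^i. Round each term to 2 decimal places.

This is a geometric sequence.
i=0: S_0 = -0.29 * (-1.01)^0 = -0.29
i=1: S_1 = -0.29 * (-1.01)^1 ≈ 0.29
i=2: S_2 = -0.29 * (-1.01)^2 ≈ -0.3
i=3: S_3 = -0.29 * (-1.01)^3 ≈ 0.3
The first 4 terms are: [-0.29, 0.29, -0.3, 0.3]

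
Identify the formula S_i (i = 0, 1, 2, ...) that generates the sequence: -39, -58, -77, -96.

Check differences: -58 - -39 = -19
-77 - -58 = -19
Common difference d = -19.
First term a = -39.
Formula: S_i = -39 - 19*i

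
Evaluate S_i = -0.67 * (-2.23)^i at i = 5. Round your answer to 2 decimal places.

S_5 = -0.67 * (-2.23)^5 ≈ -0.67 * -55.1473 ≈ 36.95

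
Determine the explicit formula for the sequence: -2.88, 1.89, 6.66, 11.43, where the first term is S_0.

Check differences: 1.89 - -2.88 = 4.77
6.66 - 1.89 = 4.77
Common difference d = 4.77.
First term a = -2.88.
Formula: S_i = -2.88 + 4.77*i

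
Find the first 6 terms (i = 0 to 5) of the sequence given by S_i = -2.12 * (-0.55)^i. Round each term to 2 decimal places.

This is a geometric sequence.
i=0: S_0 = -2.12 * (-0.55)^0 = -2.12
i=1: S_1 = -2.12 * (-0.55)^1 ≈ 1.17
i=2: S_2 = -2.12 * (-0.55)^2 ≈ -0.64
i=3: S_3 = -2.12 * (-0.55)^3 ≈ 0.35
i=4: S_4 = -2.12 * (-0.55)^4 ≈ -0.19
i=5: S_5 = -2.12 * (-0.55)^5 ≈ 0.11
The first 6 terms are: [-2.12, 1.17, -0.64, 0.35, -0.19, 0.11]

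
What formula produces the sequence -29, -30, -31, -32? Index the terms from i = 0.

Check differences: -30 - -29 = -1
-31 - -30 = -1
Common difference d = -1.
First term a = -29.
Formula: S_i = -29 - 1*i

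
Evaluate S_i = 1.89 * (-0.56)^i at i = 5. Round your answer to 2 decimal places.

S_5 = 1.89 * (-0.56)^5 ≈ 1.89 * -0.0551 ≈ -0.1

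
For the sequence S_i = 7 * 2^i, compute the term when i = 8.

S_8 = 7 * 2^8 = 7 * 256 = 1792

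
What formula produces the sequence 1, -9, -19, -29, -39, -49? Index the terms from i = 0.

Check differences: -9 - 1 = -10
-19 - -9 = -10
Common difference d = -10.
First term a = 1.
Formula: S_i = 1 - 10*i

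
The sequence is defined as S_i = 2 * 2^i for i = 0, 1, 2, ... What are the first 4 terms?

This is a geometric sequence.
i=0: S_0 = 2 * 2^0 = 2
i=1: S_1 = 2 * 2^1 = 4
i=2: S_2 = 2 * 2^2 = 8
i=3: S_3 = 2 * 2^3 = 16
The first 4 terms are: [2, 4, 8, 16]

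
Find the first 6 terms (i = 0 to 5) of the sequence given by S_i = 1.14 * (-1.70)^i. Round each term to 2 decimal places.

This is a geometric sequence.
i=0: S_0 = 1.14 * (-1.7)^0 = 1.14
i=1: S_1 = 1.14 * (-1.7)^1 ≈ -1.94
i=2: S_2 = 1.14 * (-1.7)^2 ≈ 3.29
i=3: S_3 = 1.14 * (-1.7)^3 ≈ -5.6
i=4: S_4 = 1.14 * (-1.7)^4 ≈ 9.52
i=5: S_5 = 1.14 * (-1.7)^5 ≈ -16.19
The first 6 terms are: [1.14, -1.94, 3.29, -5.6, 9.52, -16.19]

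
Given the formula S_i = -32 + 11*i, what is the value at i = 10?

S_10 = -32 + 11*10 = -32 + 110 = 78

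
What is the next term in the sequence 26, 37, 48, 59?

Differences: 37 - 26 = 11
This is an arithmetic sequence with common difference d = 11.
Next term = 59 + 11 = 70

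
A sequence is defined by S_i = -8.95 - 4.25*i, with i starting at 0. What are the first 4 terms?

This is an arithmetic sequence.
i=0: S_0 = -8.95 + -4.25*0 = -8.95
i=1: S_1 = -8.95 + -4.25*1 = -13.2
i=2: S_2 = -8.95 + -4.25*2 = -17.45
i=3: S_3 = -8.95 + -4.25*3 = -21.7
The first 4 terms are: [-8.95, -13.2, -17.45, -21.7]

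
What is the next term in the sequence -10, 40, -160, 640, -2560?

Ratios: 40 / -10 = -4.0
This is a geometric sequence with common ratio r = -4.
Next term = -2560 * -4 = 10240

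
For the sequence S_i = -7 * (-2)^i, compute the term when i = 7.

S_7 = -7 * (-2)^7 = -7 * -128 = 896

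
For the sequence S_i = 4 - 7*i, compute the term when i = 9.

S_9 = 4 + -7*9 = 4 + -63 = -59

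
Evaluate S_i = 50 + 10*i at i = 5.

S_5 = 50 + 10*5 = 50 + 50 = 100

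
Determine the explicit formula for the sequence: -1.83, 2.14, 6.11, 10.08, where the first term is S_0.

Check differences: 2.14 - -1.83 = 3.97
6.11 - 2.14 = 3.97
Common difference d = 3.97.
First term a = -1.83.
Formula: S_i = -1.83 + 3.97*i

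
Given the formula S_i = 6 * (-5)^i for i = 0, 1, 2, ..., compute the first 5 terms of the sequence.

This is a geometric sequence.
i=0: S_0 = 6 * (-5)^0 = 6
i=1: S_1 = 6 * (-5)^1 = -30
i=2: S_2 = 6 * (-5)^2 = 150
i=3: S_3 = 6 * (-5)^3 = -750
i=4: S_4 = 6 * (-5)^4 = 3750
The first 5 terms are: [6, -30, 150, -750, 3750]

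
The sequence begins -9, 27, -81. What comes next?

Ratios: 27 / -9 = -3.0
This is a geometric sequence with common ratio r = -3.
Next term = -81 * -3 = 243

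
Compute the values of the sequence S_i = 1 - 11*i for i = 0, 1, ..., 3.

This is an arithmetic sequence.
i=0: S_0 = 1 + -11*0 = 1
i=1: S_1 = 1 + -11*1 = -10
i=2: S_2 = 1 + -11*2 = -21
i=3: S_3 = 1 + -11*3 = -32
The first 4 terms are: [1, -10, -21, -32]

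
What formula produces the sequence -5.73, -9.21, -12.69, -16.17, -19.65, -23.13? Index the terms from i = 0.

Check differences: -9.21 - -5.73 = -3.48
-12.69 - -9.21 = -3.48
Common difference d = -3.48.
First term a = -5.73.
Formula: S_i = -5.73 - 3.48*i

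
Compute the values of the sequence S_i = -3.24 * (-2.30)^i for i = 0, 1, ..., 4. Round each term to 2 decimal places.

This is a geometric sequence.
i=0: S_0 = -3.24 * (-2.3)^0 = -3.24
i=1: S_1 = -3.24 * (-2.3)^1 ≈ 7.45
i=2: S_2 = -3.24 * (-2.3)^2 ≈ -17.14
i=3: S_3 = -3.24 * (-2.3)^3 ≈ 39.42
i=4: S_4 = -3.24 * (-2.3)^4 ≈ -90.67
The first 5 terms are: [-3.24, 7.45, -17.14, 39.42, -90.67]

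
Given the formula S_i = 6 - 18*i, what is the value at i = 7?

S_7 = 6 + -18*7 = 6 + -126 = -120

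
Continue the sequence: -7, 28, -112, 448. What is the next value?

Ratios: 28 / -7 = -4.0
This is a geometric sequence with common ratio r = -4.
Next term = 448 * -4 = -1792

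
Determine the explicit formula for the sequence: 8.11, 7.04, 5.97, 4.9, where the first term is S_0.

Check differences: 7.04 - 8.11 = -1.07
5.97 - 7.04 = -1.07
Common difference d = -1.07.
First term a = 8.11.
Formula: S_i = 8.11 - 1.07*i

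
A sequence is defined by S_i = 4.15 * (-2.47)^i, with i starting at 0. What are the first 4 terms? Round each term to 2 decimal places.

This is a geometric sequence.
i=0: S_0 = 4.15 * (-2.47)^0 = 4.15
i=1: S_1 = 4.15 * (-2.47)^1 ≈ -10.25
i=2: S_2 = 4.15 * (-2.47)^2 ≈ 25.32
i=3: S_3 = 4.15 * (-2.47)^3 ≈ -62.54
The first 4 terms are: [4.15, -10.25, 25.32, -62.54]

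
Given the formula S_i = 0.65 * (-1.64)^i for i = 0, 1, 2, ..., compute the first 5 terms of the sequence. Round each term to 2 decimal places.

This is a geometric sequence.
i=0: S_0 = 0.65 * (-1.64)^0 = 0.65
i=1: S_1 = 0.65 * (-1.64)^1 ≈ -1.07
i=2: S_2 = 0.65 * (-1.64)^2 ≈ 1.75
i=3: S_3 = 0.65 * (-1.64)^3 ≈ -2.87
i=4: S_4 = 0.65 * (-1.64)^4 ≈ 4.7
The first 5 terms are: [0.65, -1.07, 1.75, -2.87, 4.7]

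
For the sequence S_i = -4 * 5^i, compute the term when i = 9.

S_9 = -4 * 5^9 = -4 * 1953125 = -7812500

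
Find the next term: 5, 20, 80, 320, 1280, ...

Ratios: 20 / 5 = 4.0
This is a geometric sequence with common ratio r = 4.
Next term = 1280 * 4 = 5120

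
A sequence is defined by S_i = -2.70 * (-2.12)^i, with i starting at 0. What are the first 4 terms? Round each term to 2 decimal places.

This is a geometric sequence.
i=0: S_0 = -2.7 * (-2.12)^0 = -2.7
i=1: S_1 = -2.7 * (-2.12)^1 ≈ 5.72
i=2: S_2 = -2.7 * (-2.12)^2 ≈ -12.13
i=3: S_3 = -2.7 * (-2.12)^3 ≈ 25.73
The first 4 terms are: [-2.7, 5.72, -12.13, 25.73]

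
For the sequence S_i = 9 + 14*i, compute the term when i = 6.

S_6 = 9 + 14*6 = 9 + 84 = 93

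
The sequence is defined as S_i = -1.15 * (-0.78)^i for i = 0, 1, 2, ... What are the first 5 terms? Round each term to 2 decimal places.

This is a geometric sequence.
i=0: S_0 = -1.15 * (-0.78)^0 = -1.15
i=1: S_1 = -1.15 * (-0.78)^1 ≈ 0.9
i=2: S_2 = -1.15 * (-0.78)^2 ≈ -0.7
i=3: S_3 = -1.15 * (-0.78)^3 ≈ 0.55
i=4: S_4 = -1.15 * (-0.78)^4 ≈ -0.43
The first 5 terms are: [-1.15, 0.9, -0.7, 0.55, -0.43]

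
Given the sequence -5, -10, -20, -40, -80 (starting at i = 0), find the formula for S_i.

Check ratios: -10 / -5 = 2.0
Common ratio r = 2.
First term a = -5.
Formula: S_i = -5 * 2^i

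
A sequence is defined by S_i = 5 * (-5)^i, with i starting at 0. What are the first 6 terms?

This is a geometric sequence.
i=0: S_0 = 5 * (-5)^0 = 5
i=1: S_1 = 5 * (-5)^1 = -25
i=2: S_2 = 5 * (-5)^2 = 125
i=3: S_3 = 5 * (-5)^3 = -625
i=4: S_4 = 5 * (-5)^4 = 3125
i=5: S_5 = 5 * (-5)^5 = -15625
The first 6 terms are: [5, -25, 125, -625, 3125, -15625]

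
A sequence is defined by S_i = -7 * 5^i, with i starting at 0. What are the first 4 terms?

This is a geometric sequence.
i=0: S_0 = -7 * 5^0 = -7
i=1: S_1 = -7 * 5^1 = -35
i=2: S_2 = -7 * 5^2 = -175
i=3: S_3 = -7 * 5^3 = -875
The first 4 terms are: [-7, -35, -175, -875]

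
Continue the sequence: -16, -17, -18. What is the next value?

Differences: -17 - -16 = -1
This is an arithmetic sequence with common difference d = -1.
Next term = -18 + -1 = -19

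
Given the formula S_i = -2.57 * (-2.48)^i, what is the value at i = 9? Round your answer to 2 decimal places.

S_9 = -2.57 * (-2.48)^9 ≈ -2.57 * -3548.666 ≈ 9120.07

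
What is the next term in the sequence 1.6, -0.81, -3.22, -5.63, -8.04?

Differences: -0.81 - 1.6 = -2.41
This is an arithmetic sequence with common difference d = -2.41.
Next term = -8.04 + -2.41 = -10.45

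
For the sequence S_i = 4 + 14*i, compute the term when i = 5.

S_5 = 4 + 14*5 = 4 + 70 = 74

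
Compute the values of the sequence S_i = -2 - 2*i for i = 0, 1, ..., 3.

This is an arithmetic sequence.
i=0: S_0 = -2 + -2*0 = -2
i=1: S_1 = -2 + -2*1 = -4
i=2: S_2 = -2 + -2*2 = -6
i=3: S_3 = -2 + -2*3 = -8
The first 4 terms are: [-2, -4, -6, -8]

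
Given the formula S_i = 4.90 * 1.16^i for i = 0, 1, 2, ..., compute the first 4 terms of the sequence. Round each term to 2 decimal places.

This is a geometric sequence.
i=0: S_0 = 4.9 * 1.16^0 = 4.9
i=1: S_1 = 4.9 * 1.16^1 ≈ 5.68
i=2: S_2 = 4.9 * 1.16^2 ≈ 6.59
i=3: S_3 = 4.9 * 1.16^3 ≈ 7.65
The first 4 terms are: [4.9, 5.68, 6.59, 7.65]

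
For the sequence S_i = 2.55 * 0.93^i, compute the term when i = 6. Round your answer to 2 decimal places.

S_6 = 2.55 * 0.93^6 ≈ 2.55 * 0.647 ≈ 1.65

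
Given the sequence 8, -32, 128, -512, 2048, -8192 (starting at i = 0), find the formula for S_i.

Check ratios: -32 / 8 = -4.0
Common ratio r = -4.
First term a = 8.
Formula: S_i = 8 * (-4)^i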